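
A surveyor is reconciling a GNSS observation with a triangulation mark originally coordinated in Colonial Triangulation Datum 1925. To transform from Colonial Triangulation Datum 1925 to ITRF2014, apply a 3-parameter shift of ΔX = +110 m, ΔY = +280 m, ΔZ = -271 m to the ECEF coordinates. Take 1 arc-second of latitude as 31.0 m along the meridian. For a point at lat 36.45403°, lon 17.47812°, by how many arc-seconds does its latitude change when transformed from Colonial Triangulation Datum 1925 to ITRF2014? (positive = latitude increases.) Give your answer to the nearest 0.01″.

sin φ = 0.594178, cos φ = 0.804334, sin λ = 0.300342, cos λ = 0.953832.
North component: ΔN = −sin φ cos λ·ΔX − sin φ sin λ·ΔY + cos φ·ΔZ = −(0.594178)(0.953832)(110) − (0.594178)(0.300342)(280) + (0.804334)(-271) = -330.28 m.
1° of latitude spans 3600 × 31.00 = 111600 m, so Δφ = -330.28 / 111600 × 3600 = -10.654″.

Δφ = -10.65″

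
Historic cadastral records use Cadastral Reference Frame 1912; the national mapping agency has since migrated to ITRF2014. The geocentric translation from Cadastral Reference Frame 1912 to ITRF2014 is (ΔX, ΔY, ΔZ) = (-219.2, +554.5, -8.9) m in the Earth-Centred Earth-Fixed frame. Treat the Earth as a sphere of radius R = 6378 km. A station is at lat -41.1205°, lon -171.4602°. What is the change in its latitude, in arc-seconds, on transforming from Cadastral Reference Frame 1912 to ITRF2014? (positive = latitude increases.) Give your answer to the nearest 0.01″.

sin φ = -0.657645, cos φ = 0.753328, sin λ = -0.148496, cos λ = -0.988913.
North component: ΔN = −sin φ cos λ·ΔX − sin φ sin λ·ΔY + cos φ·ΔZ = −(-0.657645)(-0.988913)(-219.2) − (-0.657645)(-0.148496)(554.5) + (0.753328)(-8.9) = 81.70 m.
1° of latitude spans πR/180 = 111317 m, so Δφ = 81.70 / 111317 × 3600 = 2.642″.

Δφ = 2.64″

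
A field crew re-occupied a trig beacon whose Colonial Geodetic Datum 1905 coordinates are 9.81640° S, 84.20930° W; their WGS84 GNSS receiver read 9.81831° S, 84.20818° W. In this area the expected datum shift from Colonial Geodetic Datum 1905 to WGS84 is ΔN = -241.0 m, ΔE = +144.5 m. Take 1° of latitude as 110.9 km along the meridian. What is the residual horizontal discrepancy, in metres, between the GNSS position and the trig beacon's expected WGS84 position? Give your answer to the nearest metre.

37 m

Observed coordinate differences: Δφ = -0.00191°, Δλ = +0.00112°.
Converting to metres (1° lat = 110900 m, cos φ = 0.985359): observed ΔN = -211.8 m, observed ΔE = 122.4 m.
Subtracting the expected shift leaves a residual of -211.8 − (-241.0) = 29.2 m north and 122.4 − (144.5) = -22.1 m east.
Residual distance = √(29.2² + (-22.1)²) = 36.6 m.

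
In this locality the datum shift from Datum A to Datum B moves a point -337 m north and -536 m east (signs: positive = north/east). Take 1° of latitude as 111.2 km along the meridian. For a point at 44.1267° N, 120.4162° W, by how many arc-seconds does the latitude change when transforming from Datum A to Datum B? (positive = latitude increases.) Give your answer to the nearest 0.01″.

Δφ = -10.91″

1° of latitude = 111.2 km, so Δφ = -337.0 / 111200 = -0.0030306° = -10.910″.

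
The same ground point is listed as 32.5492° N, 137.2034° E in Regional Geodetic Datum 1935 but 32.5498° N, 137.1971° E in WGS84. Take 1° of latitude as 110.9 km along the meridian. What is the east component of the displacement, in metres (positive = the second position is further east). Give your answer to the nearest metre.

Δφ = 32.5498° − 32.5492° = +0.0006°; Δλ = 137.1971° − 137.2034° = -0.0063°.
ΔN = Δφ × 110900 = 66.5 m; ΔE = Δλ × 110900 × cos(32.5492°) = -0.0063 × 110900 × 0.842930 = -588.9 m.

ΔE = -589 m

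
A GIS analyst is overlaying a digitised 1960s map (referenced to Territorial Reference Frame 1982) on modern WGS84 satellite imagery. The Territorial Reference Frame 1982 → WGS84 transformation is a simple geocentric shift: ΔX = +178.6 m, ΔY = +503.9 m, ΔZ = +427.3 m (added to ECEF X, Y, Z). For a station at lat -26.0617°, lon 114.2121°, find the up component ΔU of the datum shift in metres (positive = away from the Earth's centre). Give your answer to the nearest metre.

ΔU = 159 m

At φ = -26.0617°, λ = 114.2121°: sin φ = -0.439339, cos φ = 0.898321, sin λ = 0.912034, cos λ = -0.410116.
ΔU = cos φ cos λ·ΔX + cos φ sin λ·ΔY + sin φ·ΔZ = (0.898321)(-0.410116)(178.6) + (0.898321)(0.912034)(503.9) + (-0.439339)(427.3) = 159.32 m.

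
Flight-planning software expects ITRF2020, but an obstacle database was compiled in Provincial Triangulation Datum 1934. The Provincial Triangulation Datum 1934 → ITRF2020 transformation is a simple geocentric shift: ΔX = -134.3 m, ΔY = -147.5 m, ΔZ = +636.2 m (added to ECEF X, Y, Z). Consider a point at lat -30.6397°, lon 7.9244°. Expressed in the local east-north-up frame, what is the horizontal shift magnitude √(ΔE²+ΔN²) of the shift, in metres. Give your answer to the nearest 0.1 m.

At φ = -30.6397°, λ = 7.9244°: sin φ = -0.509638, cos φ = 0.860389, sin λ = 0.137866, cos λ = 0.990451.
ΔE = −sin λ·ΔX + cos λ·ΔY = −(0.137866)·(-134.3) + (0.990451)·(-147.5) = -127.58 m.
ΔN = −sin φ cos λ·ΔX − sin φ sin λ·ΔY + cos φ·ΔZ = −(-0.509638)(0.990451)(-134.3) − (-0.509638)(0.137866)(-147.5) + (0.860389)(636.2) = 469.23 m.
Horizontal magnitude = √(ΔE² + ΔN²) = √((-127.58)² + 469.23²) = 486.26 m.

486.3 m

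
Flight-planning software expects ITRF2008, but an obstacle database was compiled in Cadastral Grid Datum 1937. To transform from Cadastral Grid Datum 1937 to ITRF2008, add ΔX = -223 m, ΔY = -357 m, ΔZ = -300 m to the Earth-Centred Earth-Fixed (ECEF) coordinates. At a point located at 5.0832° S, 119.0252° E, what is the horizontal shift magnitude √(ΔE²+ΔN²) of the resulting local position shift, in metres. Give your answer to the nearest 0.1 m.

The local east axis at (φ, λ) is (−sin λ, cos λ, 0), so ΔE = −sin(119.0252°)·(-223) + cos(119.0252°)·(-357) = 368.21 m.
The local north axis is (−sin φ cos λ, −sin φ sin λ, cos φ), giving ΔN = 9.587 − 27.658 − 298.820 = -316.89 m.
Horizontal magnitude = √(ΔE² + ΔN²) = √(368.21² + (-316.89)²) = 485.80 m.

485.8 m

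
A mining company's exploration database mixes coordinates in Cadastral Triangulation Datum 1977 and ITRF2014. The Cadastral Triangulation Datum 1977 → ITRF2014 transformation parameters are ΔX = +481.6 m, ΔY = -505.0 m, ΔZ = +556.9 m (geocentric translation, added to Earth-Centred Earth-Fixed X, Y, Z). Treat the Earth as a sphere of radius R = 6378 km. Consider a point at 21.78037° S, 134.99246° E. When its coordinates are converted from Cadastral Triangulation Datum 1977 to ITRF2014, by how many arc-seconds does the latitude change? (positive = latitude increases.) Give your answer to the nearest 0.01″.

Δφ = 8.35″

sin φ = -0.371050, cos φ = 0.928613, sin λ = 0.707200, cos λ = -0.707014.
North component: ΔN = −sin φ cos λ·ΔX − sin φ sin λ·ΔY + cos φ·ΔZ = −(-0.371050)(-0.707014)(481.6) − (-0.371050)(0.707200)(-505.0) + (0.928613)(556.9) = 258.29 m.
1° of latitude spans πR/180 = 111317 m, so Δφ = 258.29 / 111317 × 3600 = 8.353″.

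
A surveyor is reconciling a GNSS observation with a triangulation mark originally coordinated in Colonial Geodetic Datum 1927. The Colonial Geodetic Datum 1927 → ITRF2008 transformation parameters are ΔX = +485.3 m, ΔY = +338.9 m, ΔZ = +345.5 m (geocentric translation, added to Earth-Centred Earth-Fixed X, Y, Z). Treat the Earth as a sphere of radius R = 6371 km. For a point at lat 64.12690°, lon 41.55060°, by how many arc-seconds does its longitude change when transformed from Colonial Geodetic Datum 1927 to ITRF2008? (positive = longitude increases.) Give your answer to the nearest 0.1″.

sin φ = 0.899763, cos φ = 0.436379, sin λ = 0.663281, cos λ = 0.748370.
East component: ΔE = −sin λ·ΔX + cos λ·ΔY = −(0.663281)(485.3) + (0.748370)(338.9) = -68.27 m.
1° of latitude spans πR/180 = 111195 m; at latitude φ, 1° of longitude spans that × cos φ = 48523.2 m, so Δλ = -68.27 / 48523.2 × 3600 = -5.065″.

Δλ = -5.1″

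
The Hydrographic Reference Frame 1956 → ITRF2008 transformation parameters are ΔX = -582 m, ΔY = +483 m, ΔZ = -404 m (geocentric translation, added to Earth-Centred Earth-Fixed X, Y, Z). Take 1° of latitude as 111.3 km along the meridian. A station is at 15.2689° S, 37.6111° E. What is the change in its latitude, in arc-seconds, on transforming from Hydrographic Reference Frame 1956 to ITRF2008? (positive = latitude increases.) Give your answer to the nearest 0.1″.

Δφ = -14.0″

sin φ = -0.263349, cos φ = 0.964701, sin λ = 0.610299, cos λ = 0.792171.
North component: ΔN = −sin φ cos λ·ΔX − sin φ sin λ·ΔY + cos φ·ΔZ = −(-0.263349)(0.792171)(-582) − (-0.263349)(0.610299)(483) + (0.964701)(-404) = -433.53 m.
1° of latitude spans 111300 m, so Δφ = -433.53 / 111300 × 3600 = -14.022″.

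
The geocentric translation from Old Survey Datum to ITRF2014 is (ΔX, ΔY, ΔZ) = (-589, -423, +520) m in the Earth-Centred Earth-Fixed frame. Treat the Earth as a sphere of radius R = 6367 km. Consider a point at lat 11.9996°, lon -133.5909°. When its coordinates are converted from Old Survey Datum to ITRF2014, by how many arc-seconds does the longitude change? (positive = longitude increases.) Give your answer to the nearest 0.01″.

Δλ = -4.47″

sin φ = 0.207905, cos φ = 0.978149, sin λ = -0.724281, cos λ = -0.689505.
East component: ΔE = −sin λ·ΔX + cos λ·ΔY = −(-0.724281)(-589) + (-0.689505)(-423) = -134.94 m.
1° of latitude spans πR/180 = 111125 m; at latitude φ, 1° of longitude spans that × cos φ = 108696.9 m, so Δλ = -134.94 / 108696.9 × 3600 = -4.469″.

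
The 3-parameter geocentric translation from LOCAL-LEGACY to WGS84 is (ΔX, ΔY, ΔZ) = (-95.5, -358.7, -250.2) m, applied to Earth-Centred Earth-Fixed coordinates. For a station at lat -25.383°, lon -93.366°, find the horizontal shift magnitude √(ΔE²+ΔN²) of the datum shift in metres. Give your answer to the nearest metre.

At φ = -25.383°, λ = -93.366°: sin φ = -0.428667, cos φ = 0.903463, sin λ = -0.998275, cos λ = -0.058714.
ΔE = −sin λ·ΔX + cos λ·ΔY = −(-0.998275)·(-95.5) + (-0.058714)·(-358.7) = -74.27 m.
ΔN = −sin φ cos λ·ΔX − sin φ sin λ·ΔY + cos φ·ΔZ = −(-0.428667)(-0.058714)(-95.5) − (-0.428667)(-0.998275)(-358.7) + (0.903463)(-250.2) = -70.15 m.
Horizontal magnitude = √(ΔE² + ΔN²) = √((-74.27)² + (-70.15)²) = 102.16 m.

102 m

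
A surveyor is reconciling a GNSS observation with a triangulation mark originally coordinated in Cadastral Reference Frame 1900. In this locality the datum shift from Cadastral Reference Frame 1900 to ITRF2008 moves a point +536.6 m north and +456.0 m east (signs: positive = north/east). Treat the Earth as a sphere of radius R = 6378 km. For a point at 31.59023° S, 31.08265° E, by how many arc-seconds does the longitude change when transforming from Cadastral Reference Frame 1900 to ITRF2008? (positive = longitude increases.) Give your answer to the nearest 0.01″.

Δλ = 17.31″

At latitude -31.59023°, cos φ = 0.851816.
One radian of longitude at latitude φ spans R cos φ, so Δλ = ΔE / (R cos φ) = 456.0 / (6378000 × 0.851816) = 8.3933e-05 rad = 17.312″.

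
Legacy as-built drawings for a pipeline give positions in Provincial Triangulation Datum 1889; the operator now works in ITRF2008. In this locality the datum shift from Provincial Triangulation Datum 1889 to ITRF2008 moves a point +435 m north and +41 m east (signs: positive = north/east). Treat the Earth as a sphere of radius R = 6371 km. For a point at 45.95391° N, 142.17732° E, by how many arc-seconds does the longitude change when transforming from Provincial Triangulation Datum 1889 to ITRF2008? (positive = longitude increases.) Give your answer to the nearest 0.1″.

Δλ = 1.9″

At latitude 45.95391°, cos φ = 0.695237.
One radian of longitude at latitude φ spans R cos φ, so Δλ = ΔE / (R cos φ) = 41.0 / (6371000 × 0.695237) = 9.2564e-06 rad = 1.909″.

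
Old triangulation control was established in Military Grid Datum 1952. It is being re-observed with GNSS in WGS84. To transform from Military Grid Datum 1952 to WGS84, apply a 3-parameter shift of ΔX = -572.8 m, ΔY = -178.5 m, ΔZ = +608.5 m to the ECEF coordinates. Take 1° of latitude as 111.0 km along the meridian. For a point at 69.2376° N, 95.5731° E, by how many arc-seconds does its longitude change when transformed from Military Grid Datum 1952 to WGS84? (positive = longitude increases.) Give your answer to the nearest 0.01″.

sin φ = 0.935059, cos φ = 0.354493, sin λ = 0.995273, cos λ = -0.097116.
East component: ΔE = −sin λ·ΔX + cos λ·ΔY = −(0.995273)(-572.8) + (-0.097116)(-178.5) = 587.43 m.
1° of latitude spans 111000 m; at latitude φ, 1° of longitude spans that × cos φ = 39348.8 m, so Δλ = 587.43 / 39348.8 × 3600 = 53.743″.

Δλ = 53.74″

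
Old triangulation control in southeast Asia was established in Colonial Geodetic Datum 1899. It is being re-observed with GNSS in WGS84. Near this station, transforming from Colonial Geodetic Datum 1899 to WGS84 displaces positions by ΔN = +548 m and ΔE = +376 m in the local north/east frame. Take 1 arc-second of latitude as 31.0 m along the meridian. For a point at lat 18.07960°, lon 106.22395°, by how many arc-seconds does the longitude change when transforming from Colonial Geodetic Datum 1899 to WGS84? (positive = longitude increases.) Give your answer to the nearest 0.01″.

Δλ = 12.76″

At latitude 18.07960°, cos φ = 0.950626.
1″ of longitude at this latitude = 31.00 × cos φ = 29.4694 m, so Δλ = 376.0 / 29.4694 = 12.759″.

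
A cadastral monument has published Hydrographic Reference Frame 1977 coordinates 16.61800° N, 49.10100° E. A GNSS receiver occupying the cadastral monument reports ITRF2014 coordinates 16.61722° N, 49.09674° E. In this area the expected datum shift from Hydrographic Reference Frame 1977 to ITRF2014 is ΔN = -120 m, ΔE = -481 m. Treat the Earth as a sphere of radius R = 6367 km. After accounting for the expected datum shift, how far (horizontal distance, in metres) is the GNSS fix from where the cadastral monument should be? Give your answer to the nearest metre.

43 m

Observed coordinate differences: Δφ = -0.00078°, Δλ = -0.00426°.
Converting to metres (1° lat = 111125 m, cos φ = 0.958233): observed ΔN = -86.7 m, observed ΔE = -453.6 m.
Subtracting the expected shift leaves a residual of -86.7 − (-120) = 33.3 m north and -453.6 − (-481) = 27.4 m east.
Residual distance = √(33.3² + 27.4²) = 43.1 m.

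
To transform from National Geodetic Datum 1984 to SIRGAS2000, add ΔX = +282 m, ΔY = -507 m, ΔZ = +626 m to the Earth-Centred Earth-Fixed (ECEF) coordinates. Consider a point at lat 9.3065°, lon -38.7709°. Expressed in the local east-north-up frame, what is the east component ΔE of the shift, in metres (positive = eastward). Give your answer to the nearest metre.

ΔE = -219 m

The local east axis at (φ, λ) is (−sin λ, cos λ, 0), so ΔE = −sin(-38.7709°)·282 + cos(-38.7709°)·(-507) = -218.70 m.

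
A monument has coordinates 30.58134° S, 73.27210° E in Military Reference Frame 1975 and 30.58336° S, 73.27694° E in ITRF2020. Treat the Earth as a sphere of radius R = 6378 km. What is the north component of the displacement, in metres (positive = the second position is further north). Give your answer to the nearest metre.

ΔN = -225 m

Δφ = -30.58336° − -30.58134° = -0.00202°; Δλ = 73.27694° − 73.27210° = +0.00484°.
1° along a meridian = πR/180 = 111317 m.
ΔN = Δφ × 111317 = -224.9 m; ΔE = Δλ × 111317 × cos(-30.58134°) = +0.00484 × 111317 × 0.860908 = 463.8 m.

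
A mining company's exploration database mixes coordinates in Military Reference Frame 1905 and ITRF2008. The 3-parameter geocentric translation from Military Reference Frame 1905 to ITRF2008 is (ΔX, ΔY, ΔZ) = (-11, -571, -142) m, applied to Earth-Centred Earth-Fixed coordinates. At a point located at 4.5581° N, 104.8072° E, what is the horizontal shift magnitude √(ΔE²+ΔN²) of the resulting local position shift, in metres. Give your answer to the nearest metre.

185 m

The local east axis at (φ, λ) is (−sin λ, cos λ, 0), so ΔE = −sin(104.8072°)·(-11) + cos(104.8072°)·(-571) = 156.56 m.
The local north axis is (−sin φ cos λ, −sin φ sin λ, cos φ), giving ΔN = -0.223 + 43.870 − 141.551 = -97.90 m.
Horizontal magnitude = √(ΔE² + ΔN²) = √(156.56² + (-97.90)²) = 184.65 m.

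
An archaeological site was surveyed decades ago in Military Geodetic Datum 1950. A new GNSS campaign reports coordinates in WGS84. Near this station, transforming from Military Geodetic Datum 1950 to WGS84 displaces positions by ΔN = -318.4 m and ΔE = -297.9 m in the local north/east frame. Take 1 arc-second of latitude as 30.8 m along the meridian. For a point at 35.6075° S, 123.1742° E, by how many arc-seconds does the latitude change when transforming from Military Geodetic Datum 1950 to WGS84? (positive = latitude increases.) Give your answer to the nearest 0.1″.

1″ of latitude = 30.80 m, so Δφ = -318.4 / 30.80 = -10.338″.

Δφ = -10.3″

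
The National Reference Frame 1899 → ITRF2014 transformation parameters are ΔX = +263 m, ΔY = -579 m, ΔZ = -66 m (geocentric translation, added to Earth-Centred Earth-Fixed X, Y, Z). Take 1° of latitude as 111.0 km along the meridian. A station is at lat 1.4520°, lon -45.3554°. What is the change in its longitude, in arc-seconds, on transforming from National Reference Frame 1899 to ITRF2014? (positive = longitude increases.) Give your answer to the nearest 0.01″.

Δλ = -7.13″

sin φ = 0.025339, cos φ = 0.999679, sin λ = -0.711479, cos λ = 0.702707.
East component: ΔE = −sin λ·ΔX + cos λ·ΔY = −(-0.711479)(263) + (0.702707)(-579) = -219.75 m.
1° of latitude spans 111000 m; at latitude φ, 1° of longitude spans that × cos φ = 110964.4 m, so Δλ = -219.75 / 110964.4 × 3600 = -7.129″.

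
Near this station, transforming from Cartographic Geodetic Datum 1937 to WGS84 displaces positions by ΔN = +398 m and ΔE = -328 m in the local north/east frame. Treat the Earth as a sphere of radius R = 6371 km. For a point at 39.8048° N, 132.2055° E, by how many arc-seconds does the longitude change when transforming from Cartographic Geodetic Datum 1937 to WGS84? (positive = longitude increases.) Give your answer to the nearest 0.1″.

Δλ = -13.8″

At latitude 39.8048°, cos φ = 0.768230.
One radian of longitude at latitude φ spans R cos φ, so Δλ = ΔE / (R cos φ) = -328.0 / (6371000 × 0.768230) = -6.7015e-05 rad = -13.823″.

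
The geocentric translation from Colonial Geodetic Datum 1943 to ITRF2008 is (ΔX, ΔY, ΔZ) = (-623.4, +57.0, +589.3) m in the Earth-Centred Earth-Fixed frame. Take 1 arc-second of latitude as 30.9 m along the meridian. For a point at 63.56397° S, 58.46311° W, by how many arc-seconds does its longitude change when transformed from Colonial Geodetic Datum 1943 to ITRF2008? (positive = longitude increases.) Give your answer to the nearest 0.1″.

sin φ = -0.895432, cos φ = 0.445198, sin λ = -0.852304, cos λ = 0.523047.
East component: ΔE = −sin λ·ΔX + cos λ·ΔY = −(-0.852304)(-623.4) + (0.523047)(57.0) = -501.51 m.
1° of latitude spans 3600 × 30.90 = 111240 m; at latitude φ, 1° of longitude spans that × cos φ = 49523.9 m, so Δλ = -501.51 / 49523.9 × 3600 = -36.456″.

Δλ = -36.5″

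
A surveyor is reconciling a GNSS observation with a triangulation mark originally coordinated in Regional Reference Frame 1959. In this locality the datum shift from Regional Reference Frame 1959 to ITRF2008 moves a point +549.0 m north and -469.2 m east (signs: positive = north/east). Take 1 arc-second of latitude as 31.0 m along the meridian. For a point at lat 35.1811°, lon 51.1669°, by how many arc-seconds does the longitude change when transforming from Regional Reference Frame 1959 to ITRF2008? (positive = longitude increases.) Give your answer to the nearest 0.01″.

At latitude 35.1811°, cos φ = 0.817335.
1″ of longitude at this latitude = 31.00 × cos φ = 25.3374 m, so Δλ = -469.2 / 25.3374 = -18.518″.

Δλ = -18.52″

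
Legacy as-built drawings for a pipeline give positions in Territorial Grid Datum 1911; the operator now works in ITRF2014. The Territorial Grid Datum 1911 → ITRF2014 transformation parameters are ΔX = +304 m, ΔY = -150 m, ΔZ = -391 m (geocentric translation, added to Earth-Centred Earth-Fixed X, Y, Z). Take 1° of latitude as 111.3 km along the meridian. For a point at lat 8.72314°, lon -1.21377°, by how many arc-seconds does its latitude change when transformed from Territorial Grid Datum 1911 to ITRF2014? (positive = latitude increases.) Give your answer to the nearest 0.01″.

Δφ = -14.01″

sin φ = 0.151660, cos φ = 0.988433, sin λ = -0.021183, cos λ = 0.999776.
North component: ΔN = −sin φ cos λ·ΔX − sin φ sin λ·ΔY + cos φ·ΔZ = −(0.151660)(0.999776)(304) − (0.151660)(-0.021183)(-150) + (0.988433)(-391) = -433.05 m.
1° of latitude spans 111300 m, so Δφ = -433.05 / 111300 × 3600 = -14.007″.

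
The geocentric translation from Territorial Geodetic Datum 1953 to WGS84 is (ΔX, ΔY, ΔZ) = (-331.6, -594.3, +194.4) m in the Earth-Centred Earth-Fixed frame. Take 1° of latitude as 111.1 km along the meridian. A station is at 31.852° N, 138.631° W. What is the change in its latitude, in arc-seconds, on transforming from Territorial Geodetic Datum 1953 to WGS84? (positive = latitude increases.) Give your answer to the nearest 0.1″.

sin φ = 0.527727, cos φ = 0.849414, sin λ = -0.660906, cos λ = -0.750469.
North component: ΔN = −sin φ cos λ·ΔX − sin φ sin λ·ΔY + cos φ·ΔZ = −(0.527727)(-0.750469)(-331.6) − (0.527727)(-0.660906)(-594.3) + (0.849414)(194.4) = -173.48 m.
1° of latitude spans 111100 m, so Δφ = -173.48 / 111100 × 3600 = -5.621″.

Δφ = -5.6″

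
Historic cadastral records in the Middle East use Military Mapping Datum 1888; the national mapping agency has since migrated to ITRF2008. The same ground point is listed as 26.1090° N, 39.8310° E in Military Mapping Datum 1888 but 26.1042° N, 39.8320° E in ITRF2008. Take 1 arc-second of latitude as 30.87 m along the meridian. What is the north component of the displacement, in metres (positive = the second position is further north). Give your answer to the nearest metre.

ΔN = -533 m

Δφ = 26.1042° − 26.1090° = -0.0048°; Δλ = 39.8320° − 39.8310° = +0.0010°.
1° of latitude = 3600 × 30.87 = 111132 m.
ΔN = Δφ × 111132 = -533.4 m; ΔE = Δλ × 111132 × cos(26.1090°) = +0.0010 × 111132 × 0.897958 = 99.8 m.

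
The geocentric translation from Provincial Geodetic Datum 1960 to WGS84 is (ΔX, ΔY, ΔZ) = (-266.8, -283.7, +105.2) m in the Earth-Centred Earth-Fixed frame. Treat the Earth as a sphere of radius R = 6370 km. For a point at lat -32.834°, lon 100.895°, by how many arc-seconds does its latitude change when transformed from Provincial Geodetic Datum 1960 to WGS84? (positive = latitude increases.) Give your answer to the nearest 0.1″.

sin φ = -0.542207, cos φ = 0.840245, sin λ = 0.981975, cos λ = -0.189010.
North component: ΔN = −sin φ cos λ·ΔX − sin φ sin λ·ΔY + cos φ·ΔZ = −(-0.542207)(-0.189010)(-266.8) − (-0.542207)(0.981975)(-283.7) + (0.840245)(105.2) = -35.32 m.
1° of latitude spans πR/180 = 111177 m, so Δφ = -35.32 / 111177 × 3600 = -1.144″.

Δφ = -1.1″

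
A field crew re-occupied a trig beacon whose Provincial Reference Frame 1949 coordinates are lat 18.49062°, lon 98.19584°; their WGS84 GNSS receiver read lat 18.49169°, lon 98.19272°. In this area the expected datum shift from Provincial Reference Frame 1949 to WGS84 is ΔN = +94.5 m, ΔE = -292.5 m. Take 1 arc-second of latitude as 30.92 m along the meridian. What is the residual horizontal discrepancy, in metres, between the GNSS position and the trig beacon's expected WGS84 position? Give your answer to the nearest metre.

Observed coordinate differences: Δφ = +0.00107°, Δλ = -0.00312°.
Converting to metres (1° lat = 111312 m, cos φ = 0.948376): observed ΔN = 119.1 m, observed ΔE = -329.4 m.
Subtracting the expected shift leaves a residual of 119.1 − (94.5) = 24.6 m north and -329.4 − (-292.5) = -36.9 m east.
Residual distance = √(24.6² + (-36.9)²) = 44.3 m.

44 m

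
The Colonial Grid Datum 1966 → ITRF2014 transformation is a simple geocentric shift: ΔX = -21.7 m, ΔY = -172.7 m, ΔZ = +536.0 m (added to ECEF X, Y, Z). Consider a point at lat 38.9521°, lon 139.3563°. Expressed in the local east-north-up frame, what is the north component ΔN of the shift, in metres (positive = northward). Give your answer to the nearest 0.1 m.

ΔN = 477.2 m

The local north axis is (−sin φ cos λ, −sin φ sin λ, cos φ), giving ΔN = -10.351 + 70.718 + 416.832 = 477.20 m.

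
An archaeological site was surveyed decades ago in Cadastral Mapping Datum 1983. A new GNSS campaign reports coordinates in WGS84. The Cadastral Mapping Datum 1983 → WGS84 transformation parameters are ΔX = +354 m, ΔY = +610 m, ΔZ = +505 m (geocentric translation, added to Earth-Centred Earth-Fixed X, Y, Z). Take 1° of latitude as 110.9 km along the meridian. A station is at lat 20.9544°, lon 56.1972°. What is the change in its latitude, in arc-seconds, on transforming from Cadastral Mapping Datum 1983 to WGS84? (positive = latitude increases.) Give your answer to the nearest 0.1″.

sin φ = 0.357625, cos φ = 0.933865, sin λ = 0.830957, cos λ = 0.556336.
North component: ΔN = −sin φ cos λ·ΔX − sin φ sin λ·ΔY + cos φ·ΔZ = −(0.357625)(0.556336)(354) − (0.357625)(0.830957)(610) + (0.933865)(505) = 219.90 m.
1° of latitude spans 110900 m, so Δφ = 219.90 / 110900 × 3600 = 7.138″.

Δφ = 7.1″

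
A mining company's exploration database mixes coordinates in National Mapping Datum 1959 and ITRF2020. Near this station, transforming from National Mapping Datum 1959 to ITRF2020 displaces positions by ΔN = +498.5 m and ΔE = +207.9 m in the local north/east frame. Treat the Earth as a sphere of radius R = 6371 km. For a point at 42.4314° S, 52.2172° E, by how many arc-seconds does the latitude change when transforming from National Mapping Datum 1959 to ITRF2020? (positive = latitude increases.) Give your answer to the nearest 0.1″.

Δφ = 16.1″

On a sphere of radius R, 1 rad of latitude = R, so Δφ = ΔN / R = 498.5 / 6371000 = 7.8245e-05 rad = 16.139″.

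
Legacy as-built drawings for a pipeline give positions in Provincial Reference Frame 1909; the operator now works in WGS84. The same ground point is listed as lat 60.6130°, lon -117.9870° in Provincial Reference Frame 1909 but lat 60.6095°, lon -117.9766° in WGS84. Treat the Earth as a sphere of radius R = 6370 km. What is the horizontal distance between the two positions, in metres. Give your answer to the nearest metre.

Δφ = 60.6095° − 60.6130° = -0.0035°; Δλ = -117.9766° − -117.9870° = +0.0104°.
1° along a meridian = πR/180 = 111177 m.
ΔN = Δφ × 111177 = -389.1 m; ΔE = Δλ × 111177 × cos(60.6130°) = +0.0104 × 111177 × 0.490706 = 567.4 m.
Distance = √(ΔE² + ΔN²) = √(567.4² + (-389.1)²) = 688.0 m.

688 m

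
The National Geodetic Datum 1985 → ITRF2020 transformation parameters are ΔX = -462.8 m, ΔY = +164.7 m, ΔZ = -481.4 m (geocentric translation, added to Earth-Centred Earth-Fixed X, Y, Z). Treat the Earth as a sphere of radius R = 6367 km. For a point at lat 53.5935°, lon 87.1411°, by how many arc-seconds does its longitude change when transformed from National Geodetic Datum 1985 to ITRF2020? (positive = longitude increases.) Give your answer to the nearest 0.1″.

Δλ = 25.7″

sin φ = 0.804826, cos φ = 0.593510, sin λ = 0.998755, cos λ = 0.049877.
East component: ΔE = −sin λ·ΔX + cos λ·ΔY = −(0.998755)(-462.8) + (0.049877)(164.7) = 470.44 m.
1° of latitude spans πR/180 = 111125 m; at latitude φ, 1° of longitude spans that × cos φ = 65953.9 m, so Δλ = 470.44 / 65953.9 × 3600 = 25.678″.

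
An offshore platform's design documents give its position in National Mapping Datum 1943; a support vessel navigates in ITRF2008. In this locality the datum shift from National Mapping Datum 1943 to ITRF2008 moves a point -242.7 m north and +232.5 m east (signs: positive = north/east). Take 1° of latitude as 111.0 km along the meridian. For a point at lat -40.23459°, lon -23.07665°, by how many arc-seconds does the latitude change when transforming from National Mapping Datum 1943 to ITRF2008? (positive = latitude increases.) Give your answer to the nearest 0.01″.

Δφ = -7.87″

1° of latitude = 111.0 km, so Δφ = -242.7 / 111000 = -0.0021865° = -7.871″.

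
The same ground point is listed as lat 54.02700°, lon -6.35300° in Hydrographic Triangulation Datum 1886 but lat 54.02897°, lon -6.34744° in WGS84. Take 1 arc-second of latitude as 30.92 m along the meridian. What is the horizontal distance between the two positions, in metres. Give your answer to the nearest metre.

Δφ = 54.02897° − 54.02700° = +0.00197°; Δλ = -6.34744° − -6.35300° = +0.00556°.
1° of latitude = 3600 × 30.92 = 111312 m.
ΔN = Δφ × 111312 = 219.3 m; ΔE = Δλ × 111312 × cos(54.02700°) = +0.00556 × 111312 × 0.587404 = 363.5 m.
Distance = √(ΔE² + ΔN²) = √(363.5² + 219.3²) = 424.6 m.

425 m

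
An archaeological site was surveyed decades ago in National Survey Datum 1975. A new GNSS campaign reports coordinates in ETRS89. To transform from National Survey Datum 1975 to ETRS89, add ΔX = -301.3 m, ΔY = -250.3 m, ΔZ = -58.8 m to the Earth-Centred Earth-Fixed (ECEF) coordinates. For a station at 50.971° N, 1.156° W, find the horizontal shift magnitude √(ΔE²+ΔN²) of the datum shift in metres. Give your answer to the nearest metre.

At φ = 50.971°, λ = -1.156°: sin φ = 0.776827, cos φ = 0.629714, sin λ = -0.020175, cos λ = 0.999796.
ΔE = −sin λ·ΔX + cos λ·ΔY = −(-0.020175)·(-301.3) + (0.999796)·(-250.3) = -256.33 m.
ΔN = −sin φ cos λ·ΔX − sin φ sin λ·ΔY + cos φ·ΔZ = −(0.776827)(0.999796)(-301.3) − (0.776827)(-0.020175)(-250.3) + (0.629714)(-58.8) = 193.06 m.
Horizontal magnitude = √(ΔE² + ΔN²) = √((-256.33)² + 193.06²) = 320.90 m.

321 m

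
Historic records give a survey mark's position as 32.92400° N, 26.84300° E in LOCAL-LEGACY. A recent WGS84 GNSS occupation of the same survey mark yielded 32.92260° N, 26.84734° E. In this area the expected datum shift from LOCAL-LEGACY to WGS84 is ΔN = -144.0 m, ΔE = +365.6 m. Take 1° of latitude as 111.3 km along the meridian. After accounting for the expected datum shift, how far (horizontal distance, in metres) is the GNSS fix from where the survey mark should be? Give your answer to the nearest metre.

Observed coordinate differences: Δφ = -0.00140°, Δλ = +0.00434°.
Converting to metres (1° lat = 111300 m, cos φ = 0.839392): observed ΔN = -155.8 m, observed ΔE = 405.5 m.
Subtracting the expected shift leaves a residual of -155.8 − (-144.0) = -11.8 m north and 405.5 − (365.6) = 39.9 m east.
Residual distance = √((-11.8)² + 39.9²) = 41.6 m.

42 m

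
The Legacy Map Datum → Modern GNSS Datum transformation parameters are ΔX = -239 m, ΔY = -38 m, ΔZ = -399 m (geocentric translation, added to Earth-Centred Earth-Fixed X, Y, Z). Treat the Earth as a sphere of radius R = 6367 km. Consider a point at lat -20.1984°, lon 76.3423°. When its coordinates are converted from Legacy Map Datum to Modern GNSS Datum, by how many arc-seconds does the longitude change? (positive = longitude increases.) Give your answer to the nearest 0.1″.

Δλ = 7.7″

sin φ = -0.345272, cos φ = 0.938503, sin λ = 0.971724, cos λ = 0.236121.
East component: ΔE = −sin λ·ΔX + cos λ·ΔY = −(0.971724)(-239) + (0.236121)(-38) = 223.27 m.
1° of latitude spans πR/180 = 111125 m; at latitude φ, 1° of longitude spans that × cos φ = 104291.2 m, so Δλ = 223.27 / 104291.2 × 3600 = 7.707″.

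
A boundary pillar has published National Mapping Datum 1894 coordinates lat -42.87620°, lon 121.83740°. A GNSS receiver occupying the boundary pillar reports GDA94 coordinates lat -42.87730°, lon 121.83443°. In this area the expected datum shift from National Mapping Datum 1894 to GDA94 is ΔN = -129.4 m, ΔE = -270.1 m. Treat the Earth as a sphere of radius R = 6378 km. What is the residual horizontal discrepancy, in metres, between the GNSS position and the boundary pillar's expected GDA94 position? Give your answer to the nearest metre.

Observed coordinate differences: Δφ = -0.00110°, Δλ = -0.00297°.
Converting to metres (1° lat = 111317 m, cos φ = 0.732826): observed ΔN = -122.4 m, observed ΔE = -242.3 m.
Subtracting the expected shift leaves a residual of -122.4 − (-129.4) = 7.0 m north and -242.3 − (-270.1) = 27.8 m east.
Residual distance = √(7.0² + 27.8²) = 28.7 m.

29 m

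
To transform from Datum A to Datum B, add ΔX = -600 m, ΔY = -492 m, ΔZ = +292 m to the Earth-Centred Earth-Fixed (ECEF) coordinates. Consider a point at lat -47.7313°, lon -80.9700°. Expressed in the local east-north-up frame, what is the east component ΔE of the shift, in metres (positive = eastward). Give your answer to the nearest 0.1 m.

ΔE = -669.8 m

At φ = -47.7313°, λ = -80.9700°: sin φ = -0.739999, cos φ = 0.672608, sin λ = -0.987606, cos λ = 0.156952.
ΔE = −sin λ·ΔX + cos λ·ΔY = −(-0.987606)·(-600) + (0.156952)·(-492) = -669.78 m.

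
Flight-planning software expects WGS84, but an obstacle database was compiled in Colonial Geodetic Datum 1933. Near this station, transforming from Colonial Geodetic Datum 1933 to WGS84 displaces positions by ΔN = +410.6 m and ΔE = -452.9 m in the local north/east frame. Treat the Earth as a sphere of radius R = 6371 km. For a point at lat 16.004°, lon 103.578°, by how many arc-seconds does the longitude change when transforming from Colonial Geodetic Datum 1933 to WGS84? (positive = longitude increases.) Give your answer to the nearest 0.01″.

Δλ = -15.25″

At latitude 16.004°, cos φ = 0.961242.
One radian of longitude at latitude φ spans R cos φ, so Δλ = ΔE / (R cos φ) = -452.9 / (6371000 × 0.961242) = -7.3954e-05 rad = -15.254″.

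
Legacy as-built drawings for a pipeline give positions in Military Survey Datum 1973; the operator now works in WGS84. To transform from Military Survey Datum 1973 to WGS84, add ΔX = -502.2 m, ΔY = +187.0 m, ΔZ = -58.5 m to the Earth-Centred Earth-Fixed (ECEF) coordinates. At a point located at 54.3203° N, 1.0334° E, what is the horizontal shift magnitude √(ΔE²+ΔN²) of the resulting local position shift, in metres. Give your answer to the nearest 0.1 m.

The local east axis at (φ, λ) is (−sin λ, cos λ, 0), so ΔE = −sin(1.0334°)·(-502.2) + cos(1.0334°)·187.0 = 196.03 m.
The local north axis is (−sin φ cos λ, −sin φ sin λ, cos φ), giving ΔN = 407.866 − 2.740 − 34.120 = 371.01 m.
Horizontal magnitude = √(ΔE² + ΔN²) = √(196.03² + 371.01²) = 419.61 m.

419.6 m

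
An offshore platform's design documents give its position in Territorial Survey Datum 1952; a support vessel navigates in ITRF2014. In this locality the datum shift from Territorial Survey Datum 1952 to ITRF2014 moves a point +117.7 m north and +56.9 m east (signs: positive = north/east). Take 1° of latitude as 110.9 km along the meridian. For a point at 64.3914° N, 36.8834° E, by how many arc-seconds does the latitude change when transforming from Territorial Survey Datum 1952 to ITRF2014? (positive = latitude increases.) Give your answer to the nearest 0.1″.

1° of latitude = 110.9 km, so Δφ = 117.7 / 110900 = 0.0010613° = 3.821″.

Δφ = 3.8″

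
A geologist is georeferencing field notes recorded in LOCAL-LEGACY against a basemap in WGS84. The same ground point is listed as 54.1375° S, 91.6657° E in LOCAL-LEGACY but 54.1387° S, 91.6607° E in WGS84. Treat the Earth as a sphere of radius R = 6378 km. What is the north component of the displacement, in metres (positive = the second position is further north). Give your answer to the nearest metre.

ΔN = -134 m

Δφ = -54.1387° − -54.1375° = -0.0012°; Δλ = 91.6607° − 91.6657° = -0.0050°.
1° along a meridian = πR/180 = 111317 m.
ΔN = Δφ × 111317 = -133.6 m; ΔE = Δλ × 111317 × cos(-54.1375°) = -0.0050 × 111317 × 0.585842 = -326.1 m.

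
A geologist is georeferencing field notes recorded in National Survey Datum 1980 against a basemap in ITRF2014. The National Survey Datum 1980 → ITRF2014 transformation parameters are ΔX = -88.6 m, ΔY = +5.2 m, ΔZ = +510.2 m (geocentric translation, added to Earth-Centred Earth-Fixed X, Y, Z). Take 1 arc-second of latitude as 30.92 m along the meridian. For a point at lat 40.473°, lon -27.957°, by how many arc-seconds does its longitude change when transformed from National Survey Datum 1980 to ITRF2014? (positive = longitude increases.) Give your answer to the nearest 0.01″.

Δλ = -1.57″

sin φ = 0.649090, cos φ = 0.760712, sin λ = -0.468809, cos λ = 0.883300.
East component: ΔE = −sin λ·ΔX + cos λ·ΔY = −(-0.468809)(-88.6) + (0.883300)(5.2) = -36.94 m.
1° of latitude spans 3600 × 30.92 = 111312 m; at latitude φ, 1° of longitude spans that × cos φ = 84676.4 m, so Δλ = -36.94 / 84676.4 × 3600 = -1.571″.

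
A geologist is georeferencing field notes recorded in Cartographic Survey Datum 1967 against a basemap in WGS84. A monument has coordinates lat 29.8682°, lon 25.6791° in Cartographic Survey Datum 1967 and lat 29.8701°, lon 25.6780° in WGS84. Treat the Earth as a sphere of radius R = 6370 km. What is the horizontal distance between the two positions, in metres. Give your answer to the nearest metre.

236 m

Δφ = 29.8701° − 29.8682° = +0.0019°; Δλ = 25.6780° − 25.6791° = -0.0011°.
1° along a meridian = πR/180 = 111177 m.
ΔN = Δφ × 111177 = 211.2 m; ΔE = Δλ × 111177 × cos(29.8682°) = -0.0011 × 111177 × 0.867173 = -106.1 m.
Distance = √(ΔE² + ΔN²) = √((-106.1)² + 211.2²) = 236.4 m.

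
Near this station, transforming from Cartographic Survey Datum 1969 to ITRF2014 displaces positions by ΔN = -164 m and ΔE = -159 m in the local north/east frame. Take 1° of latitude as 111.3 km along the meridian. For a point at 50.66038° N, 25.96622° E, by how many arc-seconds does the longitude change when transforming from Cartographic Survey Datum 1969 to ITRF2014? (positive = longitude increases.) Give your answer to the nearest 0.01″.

At latitude 50.66038°, cos φ = 0.633916.
1° of longitude at this latitude = 111.3 × cos φ = 70.55 km, so Δλ = -159.0 / 70554.8 = -0.0022536° = -8.113″.

Δλ = -8.11″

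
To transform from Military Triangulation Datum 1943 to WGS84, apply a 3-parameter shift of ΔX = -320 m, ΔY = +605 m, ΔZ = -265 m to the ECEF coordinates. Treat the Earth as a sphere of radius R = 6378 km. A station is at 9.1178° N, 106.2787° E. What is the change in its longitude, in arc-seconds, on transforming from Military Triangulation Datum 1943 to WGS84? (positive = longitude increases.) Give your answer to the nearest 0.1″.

sin φ = 0.158465, cos φ = 0.987365, sin λ = 0.959910, cos λ = -0.280310.
East component: ΔE = −sin λ·ΔX + cos λ·ΔY = −(0.959910)(-320) + (-0.280310)(605) = 137.58 m.
1° of latitude spans πR/180 = 111317 m; at latitude φ, 1° of longitude spans that × cos φ = 109910.6 m, so Δλ = 137.58 / 109910.6 × 3600 = 4.506″.

Δλ = 4.5″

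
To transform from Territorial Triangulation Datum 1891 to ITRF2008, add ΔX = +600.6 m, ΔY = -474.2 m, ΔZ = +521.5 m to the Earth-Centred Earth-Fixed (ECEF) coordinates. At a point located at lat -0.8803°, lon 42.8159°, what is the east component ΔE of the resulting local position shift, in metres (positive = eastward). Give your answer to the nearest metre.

ΔE = -756 m

The local east axis at (φ, λ) is (−sin λ, cos λ, 0), so ΔE = −sin(42.8159°)·600.6 + cos(42.8159°)·(-474.2) = -756.04 m.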